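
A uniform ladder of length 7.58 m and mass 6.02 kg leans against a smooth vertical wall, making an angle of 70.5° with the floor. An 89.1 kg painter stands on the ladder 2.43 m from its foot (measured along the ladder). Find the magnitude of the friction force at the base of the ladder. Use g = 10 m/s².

f ≈ 112 N

Taking torques about the foot of the ladder:
Ladder weight 6.02×10 = 60.2 N acts at 3.79 m along the ladder; its horizontal arm is 3.79·cos70.5° = 1.265 m → τ = 76.15 N·m clockwise.
Painter: 89.1×10 = 891 N at 2.43 m → arm 0.8112 m → τ = 722.8 N·m clockwise.
Wall normal N acts horizontally at the top; its moment arm is the height L sinθ = 7.58·sin70.5° = 7.145 m, counterclockwise.
Balancing moments: N × 7.145 = 798.9, giving N = 112 N.
ΣFx = 0: friction at the foot balances the wall's push, so f = N_wall = 112 N.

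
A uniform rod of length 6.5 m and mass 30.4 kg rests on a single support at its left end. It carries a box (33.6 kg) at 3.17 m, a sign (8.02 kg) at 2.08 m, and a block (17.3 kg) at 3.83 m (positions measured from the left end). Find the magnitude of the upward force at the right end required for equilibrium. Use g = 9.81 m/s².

F ≈ 435 N

About the left end:
Beam weight: 30.4 × 9.81 = 298.2 N down at 3.25 m → arm 3.25 m, τ = 298.2 × 3.25 = 969.1 N·m clockwise.
Box: 33.6 × 9.81 = 329.6 N down at 3.17 m → arm 3.17 m, τ = 329.6 × 3.17 = 1045 N·m clockwise.
Sign: 8.02 × 9.81 = 78.68 N down at 2.08 m → arm 2.08 m, τ = 78.68 × 2.08 = 163.7 N·m clockwise.
Block: 17.3 × 9.81 = 169.7 N down at 3.83 m → arm 3.83 m, τ = 169.7 × 3.83 = 650 N·m clockwise.
Net moment of the loads = 2828 N·m clockwise.
The upward force F acts at the right end, arm 6.5 m, giving F × 6.5 counterclockwise.
Balancing moments: F × 6.5 = 2828, giving F = 2828 / 6.5 = 435 N.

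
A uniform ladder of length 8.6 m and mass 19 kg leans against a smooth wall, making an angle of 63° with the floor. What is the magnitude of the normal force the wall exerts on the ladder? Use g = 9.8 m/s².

N_wall ≈ 47.4 N

Choose the foot of the ladder as the axis so the floor normal and friction both act there and drop out.
Ladder weight 19×9.8 = 186.2 N acts at 4.3 m along the ladder; its horizontal arm is 4.3·cos63° = 1.952 m → τ = 363.5 N·m clockwise.
Wall normal N acts horizontally at the top; its moment arm is the height L sinθ = 8.6·sin63° = 7.663 m, counterclockwise.
Balancing moments: N × 7.663 = 363.5, giving N = 47.4 N.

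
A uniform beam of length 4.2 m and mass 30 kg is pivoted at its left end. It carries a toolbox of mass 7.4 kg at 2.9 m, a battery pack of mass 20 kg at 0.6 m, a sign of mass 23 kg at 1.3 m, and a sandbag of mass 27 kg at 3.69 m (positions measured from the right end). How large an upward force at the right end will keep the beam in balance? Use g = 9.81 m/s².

Taking torques about the left end:
Beam weight: 30 × 9.81 = 294.3 N down at 2.1 m → arm 2.1 m, τ = 294.3 × 2.1 = 618 N·m clockwise.
Toolbox: 7.4 × 9.81 = 72.59 N down at 2.9 m → arm 1.3 m, τ = 72.59 × 1.3 = 94.37 N·m clockwise.
Battery pack: 20 × 9.81 = 196.2 N down at 0.6 m → arm 3.6 m, τ = 196.2 × 3.6 = 706.3 N·m clockwise.
Sign: 23 × 9.81 = 225.6 N down at 1.3 m → arm 2.9 m, τ = 225.6 × 2.9 = 654.2 N·m clockwise.
Sandbag: 27 × 9.81 = 264.9 N down at 3.69 m → arm 0.51 m, τ = 264.9 × 0.51 = 135.1 N·m clockwise.
Net moment of the loads = 2208 N·m clockwise.
The upward force F acts at the right end, arm 4.2 m, giving F × 4.2 counterclockwise.
Στ = 0 ⇒ F × 4.2 = 2208 ⇒ F = 2208 / 4.2 = 526 N.

F ≈ 526 N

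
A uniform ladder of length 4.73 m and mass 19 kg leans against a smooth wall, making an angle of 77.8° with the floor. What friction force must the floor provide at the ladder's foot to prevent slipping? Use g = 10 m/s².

f ≈ 20.5 N

Taking torques about the foot of the ladder:
Ladder weight 19×10 = 190 N acts at 2.365 m along the ladder; its horizontal arm is 2.365·cos77.8° = 0.4998 m → τ = 94.96 N·m clockwise.
Wall normal N acts horizontally at the top; its moment arm is the height L sinθ = 4.73·sin77.8° = 4.623 m, counterclockwise.
Στ = 0 ⇒ N × 4.623 = 94.96 ⇒ N = 20.5 N.
ΣFx = 0: friction at the foot balances the wall's push, so f = N_wall = 20.5 N.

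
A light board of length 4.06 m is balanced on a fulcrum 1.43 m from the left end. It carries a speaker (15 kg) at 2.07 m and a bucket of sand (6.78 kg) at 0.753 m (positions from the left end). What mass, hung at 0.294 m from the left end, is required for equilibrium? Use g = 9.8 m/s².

m ≈ 4.41 kg

Sum moments about the fulcrum (at 1.43 m from the left end) (the support reaction has zero arm there).
Speaker: 15 × 9.8 = 147 N down at 2.07 m → arm 0.64 m, τ = 147 × 0.64 = 94.08 N·m clockwise.
Bucket of sand: 6.78 × 9.8 = 66.44 N down at 0.753 m → arm 0.677 m, τ = 66.44 × 0.677 = 44.98 N·m counterclockwise.
Net moment of known loads = 49.1 N·m clockwise.
An unknown mass m at 0.294 m has arm 1.136 m; its moment is m·g·1.136 counterclockwise.
Setting net torque to zero: m × 9.8 × 1.136 = 49.1 → m = 49.1 / (9.8 × 1.136) = 4.41 kg.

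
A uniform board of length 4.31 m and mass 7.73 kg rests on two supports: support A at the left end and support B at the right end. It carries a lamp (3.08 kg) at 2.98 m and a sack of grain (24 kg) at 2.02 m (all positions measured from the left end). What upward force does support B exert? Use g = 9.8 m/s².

R_B ≈ 169 N

Choose support A as the axis so its reaction then has zero moment arm.
Beam weight: 7.73 × 9.8 = 75.75 N down at 2.155 m → arm 2.155 m, τ = 75.75 × 2.155 = 163.2 N·m clockwise.
Lamp: 3.08 × 9.8 = 30.18 N down at 2.98 m → arm 2.98 m, τ = 30.18 × 2.98 = 89.94 N·m clockwise.
Sack of grain: 24 × 9.8 = 235.2 N down at 2.02 m → arm 2.02 m, τ = 235.2 × 2.02 = 475.1 N·m clockwise.
Net load moment about support A = 728.2 N·m clockwise.
Reaction R at support B is upward at 4.31 m, arm 4.31 m → moment R × 4.31 counterclockwise.
For rotational equilibrium, R × 4.31 = 728.2, so R = 169 N.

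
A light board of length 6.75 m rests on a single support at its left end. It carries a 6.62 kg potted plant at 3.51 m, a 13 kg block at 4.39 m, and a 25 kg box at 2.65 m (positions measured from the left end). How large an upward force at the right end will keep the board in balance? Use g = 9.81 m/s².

F ≈ 213 N

Taking torques about the left end:
Potted plant: 6.62 × 9.81 = 64.94 N down at 3.51 m → arm 3.51 m, τ = 64.94 × 3.51 = 227.9 N·m clockwise.
Block: 13 × 9.81 = 127.5 N down at 4.39 m → arm 4.39 m, τ = 127.5 × 4.39 = 559.7 N·m clockwise.
Box: 25 × 9.81 = 245.2 N down at 2.65 m → arm 2.65 m, τ = 245.2 × 2.65 = 649.8 N·m clockwise.
Net moment of the loads = 1437 N·m clockwise.
The upward force F acts at the right end, arm 6.75 m, giving F × 6.75 counterclockwise.
Setting net torque to zero: F × 6.75 = 1437 → F = 1437 / 6.75 = 213 N.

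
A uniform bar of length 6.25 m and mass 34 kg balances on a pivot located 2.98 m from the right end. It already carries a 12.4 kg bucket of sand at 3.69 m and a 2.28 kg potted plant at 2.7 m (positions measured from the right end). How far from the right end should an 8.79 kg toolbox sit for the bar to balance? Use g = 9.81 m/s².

x ≈ 1.49 m from the right end

Taking torques about the pivot (at 2.98 m from the right end):
Beam weight: 34 × 9.81 = 333.5 N down at 3.125 m → arm 0.145 m, τ = 333.5 × 0.145 = 48.36 N·m counterclockwise.
Bucket of sand: 12.4 × 9.81 = 121.6 N down at 3.69 m → arm 0.71 m, τ = 121.6 × 0.71 = 86.34 N·m counterclockwise.
Potted plant: 2.28 × 9.81 = 22.37 N down at 2.7 m → arm 0.28 m, τ = 22.37 × 0.28 = 6.264 N·m clockwise.
Net moment of existing loads = 128.4 N·m counterclockwise.
The toolbox weighs 8.79 × 9.81 = 86.23 N and must supply an equal clockwise moment, so its lever arm about the pivot is 128.4 / 86.23 = 1.49 m.
That puts it at 2.98 − 1.49 = 1.49 m from the right end.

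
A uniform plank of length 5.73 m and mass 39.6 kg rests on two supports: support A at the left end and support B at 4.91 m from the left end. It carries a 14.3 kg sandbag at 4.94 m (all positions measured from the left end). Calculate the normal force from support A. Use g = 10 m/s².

Taking torques about support B:
Beam weight: 39.6 × 10 = 396 N down at 2.865 m → arm 2.045 m, τ = 396 × 2.045 = 809.8 N·m counterclockwise.
Sandbag: 14.3 × 10 = 143 N down at 4.94 m → arm 0.03 m, τ = 143 × 0.03 = 4.29 N·m clockwise.
Net load moment about support B = 805.5 N·m counterclockwise.
Reaction R at support A is upward at 0 m, arm 4.91 m → moment R × 4.91 clockwise.
Balancing moments: R × 4.91 = 805.5, giving R = 164 N.

R_A ≈ 164 N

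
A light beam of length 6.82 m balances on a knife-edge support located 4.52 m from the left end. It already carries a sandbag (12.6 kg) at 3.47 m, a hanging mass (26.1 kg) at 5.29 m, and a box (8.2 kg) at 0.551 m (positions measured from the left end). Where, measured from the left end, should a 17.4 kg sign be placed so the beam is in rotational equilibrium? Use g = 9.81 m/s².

Choose the knife-edge support (at 4.52 m from the left end) as the axis so the support reaction has zero arm there.
Sandbag: 12.6 × 9.81 = 123.6 N down at 3.47 m → arm 1.05 m, τ = 123.6 × 1.05 = 129.8 N·m counterclockwise.
Hanging mass: 26.1 × 9.81 = 256 N down at 5.29 m → arm 0.77 m, τ = 256 × 0.77 = 197.1 N·m clockwise.
Box: 8.2 × 9.81 = 80.44 N down at 0.551 m → arm 3.969 m, τ = 80.44 × 3.969 = 319.3 N·m counterclockwise.
Net moment of existing loads = 252 N·m counterclockwise.
The sign weighs 17.4 × 9.81 = 170.7 N and must supply an equal clockwise moment, so its lever arm about the knife-edge support is 252 / 170.7 = 1.48 m.
That puts it at 4.52 + 1.48 = 6 m from the left end.

x ≈ 6 m from the left end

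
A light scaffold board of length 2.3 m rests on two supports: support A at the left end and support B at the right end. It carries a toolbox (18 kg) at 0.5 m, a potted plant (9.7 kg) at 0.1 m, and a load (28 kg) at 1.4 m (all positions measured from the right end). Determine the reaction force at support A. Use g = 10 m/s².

Sum moments about support B (its reaction then has zero moment arm).
Toolbox: 18 × 10 = 180 N down at 0.5 m → arm 0.5 m, τ = 180 × 0.5 = 90 N·m counterclockwise.
Potted plant: 9.7 × 10 = 97 N down at 0.1 m → arm 0.1 m, τ = 97 × 0.1 = 9.7 N·m counterclockwise.
Load: 28 × 10 = 280 N down at 1.4 m → arm 1.4 m, τ = 280 × 1.4 = 392 N·m counterclockwise.
Net load moment about support B = 491.7 N·m counterclockwise.
Reaction R at support A is upward at 2.3 m, arm 2.3 m → moment R × 2.3 clockwise.
Setting net torque to zero: R × 2.3 = 491.7 → R = 214 N.

R_A ≈ 214 N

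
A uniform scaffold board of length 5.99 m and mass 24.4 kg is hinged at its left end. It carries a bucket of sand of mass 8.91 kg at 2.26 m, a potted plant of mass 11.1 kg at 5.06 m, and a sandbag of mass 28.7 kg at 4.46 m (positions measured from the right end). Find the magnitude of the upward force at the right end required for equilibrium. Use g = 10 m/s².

F ≈ 268 N

Sum moments about the left end (the unknown pivot reaction has zero arm there).
Beam weight: 24.4 × 10 = 244 N down at 2.995 m → arm 2.995 m, τ = 244 × 2.995 = 730.8 N·m clockwise.
Bucket of sand: 8.91 × 10 = 89.1 N down at 2.26 m → arm 3.73 m, τ = 89.1 × 3.73 = 332.3 N·m clockwise.
Potted plant: 11.1 × 10 = 111 N down at 5.06 m → arm 0.93 m, τ = 111 × 0.93 = 103.2 N·m clockwise.
Sandbag: 28.7 × 10 = 287 N down at 4.46 m → arm 1.53 m, τ = 287 × 1.53 = 439.1 N·m clockwise.
Net moment of the loads = 1605 N·m clockwise.
The upward force F acts at the right end, arm 5.99 m, giving F × 5.99 counterclockwise.
Balancing moments: F × 5.99 = 1605, giving F = 1605 / 5.99 = 268 N.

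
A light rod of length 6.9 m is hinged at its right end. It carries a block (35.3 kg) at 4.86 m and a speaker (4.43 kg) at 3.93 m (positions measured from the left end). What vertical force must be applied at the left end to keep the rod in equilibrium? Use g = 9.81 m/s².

F ≈ 121 N

Sum moments about the right end (the unknown pivot reaction has zero arm there).
Block: 35.3 × 9.81 = 346.3 N down at 4.86 m → arm 2.04 m, τ = 346.3 × 2.04 = 706.5 N·m counterclockwise.
Speaker: 4.43 × 9.81 = 43.46 N down at 3.93 m → arm 2.97 m, τ = 43.46 × 2.97 = 129.1 N·m counterclockwise.
Net moment of the loads = 835.6 N·m counterclockwise.
The upward force F acts at the left end, arm 6.9 m, giving F × 6.9 clockwise.
Balancing moments: F × 6.9 = 835.6, giving F = 835.6 / 6.9 = 121 N.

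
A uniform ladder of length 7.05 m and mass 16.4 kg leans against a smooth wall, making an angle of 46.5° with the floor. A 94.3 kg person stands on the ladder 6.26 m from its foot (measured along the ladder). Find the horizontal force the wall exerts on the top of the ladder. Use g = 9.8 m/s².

N_wall ≈ 855 N

Take moments about the foot of the ladder.
Ladder weight 16.4×9.8 = 160.7 N acts at 3.525 m along the ladder; its horizontal arm is 3.525·cos46.5° = 2.426 m → τ = 389.9 N·m clockwise.
Person: 94.3×9.8 = 924.1 N at 6.26 m → arm 4.309 m → τ = 3982 N·m clockwise.
Wall normal N acts horizontally at the top; its moment arm is the height L sinθ = 7.05·sin46.5° = 5.114 m, counterclockwise.
For rotational equilibrium, N × 5.114 = 4372, so N = 855 N.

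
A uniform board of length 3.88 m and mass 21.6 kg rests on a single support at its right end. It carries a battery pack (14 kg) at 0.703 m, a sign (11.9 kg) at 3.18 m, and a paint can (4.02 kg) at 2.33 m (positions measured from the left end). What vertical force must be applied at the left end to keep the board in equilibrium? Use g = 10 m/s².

Sum moments about the right end (the unknown pivot reaction has zero arm there).
Beam weight: 21.6 × 10 = 216 N down at 1.94 m → arm 1.94 m, τ = 216 × 1.94 = 419 N·m counterclockwise.
Battery pack: 14 × 10 = 140 N down at 0.703 m → arm 3.177 m, τ = 140 × 3.177 = 444.8 N·m counterclockwise.
Sign: 11.9 × 10 = 119 N down at 3.18 m → arm 0.7 m, τ = 119 × 0.7 = 83.3 N·m counterclockwise.
Paint can: 4.02 × 10 = 40.2 N down at 2.33 m → arm 1.55 m, τ = 40.2 × 1.55 = 62.31 N·m counterclockwise.
Net moment of the loads = 1009 N·m counterclockwise.
The upward force F acts at the left end, arm 3.88 m, giving F × 3.88 clockwise.
Στ = 0 ⇒ F × 3.88 = 1009 ⇒ F = 1009 / 3.88 = 260 N.

F ≈ 260 N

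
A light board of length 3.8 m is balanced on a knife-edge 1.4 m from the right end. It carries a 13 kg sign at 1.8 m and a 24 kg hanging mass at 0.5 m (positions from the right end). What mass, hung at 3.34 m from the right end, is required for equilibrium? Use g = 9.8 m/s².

m ≈ 8.45 kg

Taking torques about the knife-edge (at 1.4 m from the right end):
Sign: 13 × 9.8 = 127.4 N down at 1.8 m → arm 0.4 m, τ = 127.4 × 0.4 = 50.96 N·m counterclockwise.
Hanging mass: 24 × 9.8 = 235.2 N down at 0.5 m → arm 0.9 m, τ = 235.2 × 0.9 = 211.7 N·m clockwise.
Net moment of known loads = 160.7 N·m clockwise.
An unknown mass m at 3.34 m has arm 1.94 m; its moment is m·g·1.94 counterclockwise.
Στ = 0 ⇒ m × 9.8 × 1.94 = 160.7 ⇒ m = 160.7 / (9.8 × 1.94) = 8.45 kg.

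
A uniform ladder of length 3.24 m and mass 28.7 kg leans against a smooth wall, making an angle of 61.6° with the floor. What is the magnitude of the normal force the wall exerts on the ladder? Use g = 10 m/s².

Taking torques about the foot of the ladder:
Ladder weight 28.7×10 = 287 N acts at 1.62 m along the ladder; its horizontal arm is 1.62·cos61.6° = 0.7705 m → τ = 221.1 N·m clockwise.
Wall normal N acts horizontally at the top; its moment arm is the height L sinθ = 3.24·sin61.6° = 2.85 m, counterclockwise.
Setting net torque to zero: N × 2.85 = 221.1 → N = 77.6 N.

N_wall ≈ 77.6 N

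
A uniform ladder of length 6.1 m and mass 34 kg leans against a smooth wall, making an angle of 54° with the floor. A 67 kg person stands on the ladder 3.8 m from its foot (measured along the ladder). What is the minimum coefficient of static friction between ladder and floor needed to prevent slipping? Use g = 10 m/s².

μ_min ≈ 0.423

Take moments about the foot of the ladder.
Ladder weight 34×10 = 340 N acts at 3.05 m along the ladder; its horizontal arm is 3.05·cos54° = 1.793 m → τ = 609.6 N·m clockwise.
Person: 67×10 = 670 N at 3.8 m → arm 2.234 m → τ = 1497 N·m clockwise.
Wall normal N acts horizontally at the top; its moment arm is the height L sinθ = 6.1·sin54° = 4.935 m, counterclockwise.
Στ = 0 ⇒ N × 4.935 = 2107 ⇒ N = 427 N.
ΣFx = 0 ⇒ f = N_wall = 427 N. ΣFy = 0 ⇒ N_floor = 1010 N.
μ_min = f / N_floor = 427 / 1010 = 0.423.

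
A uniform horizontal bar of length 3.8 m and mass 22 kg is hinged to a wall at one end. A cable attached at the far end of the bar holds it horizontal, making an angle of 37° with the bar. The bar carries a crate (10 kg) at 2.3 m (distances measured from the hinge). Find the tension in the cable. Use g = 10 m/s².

T ≈ 283 N

About the hinge:
Beam weight: 22 × 10 = 220 N down at 1.9 m → arm 1.9 m, τ = 220 × 1.9 = 418 N·m clockwise.
Crate: 10 × 10 = 100 N down at 2.3 m → arm 2.3 m, τ = 100 × 2.3 = 230 N·m clockwise.
Total clockwise load moment = 648 N·m.
The cable tension T acts at 3.8 m; only its component perpendicular to the bar, T sinθ, produces torque. sin 37° = 0.6018.
Στ = 0 ⇒ T × 3.8 × 0.6018 = 648 ⇒ T = 648 / 2.287 = 283 N.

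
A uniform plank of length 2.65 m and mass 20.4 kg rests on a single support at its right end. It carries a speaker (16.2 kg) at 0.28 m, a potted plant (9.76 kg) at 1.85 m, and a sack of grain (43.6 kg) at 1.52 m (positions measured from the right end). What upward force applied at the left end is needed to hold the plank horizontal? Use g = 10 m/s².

F ≈ 437 N

About the right end:
Beam weight: 20.4 × 10 = 204 N down at 1.325 m → arm 1.325 m, τ = 204 × 1.325 = 270.3 N·m counterclockwise.
Speaker: 16.2 × 10 = 162 N down at 0.28 m → arm 0.28 m, τ = 162 × 0.28 = 45.36 N·m counterclockwise.
Potted plant: 9.76 × 10 = 97.6 N down at 1.85 m → arm 1.85 m, τ = 97.6 × 1.85 = 180.6 N·m counterclockwise.
Sack of grain: 43.6 × 10 = 436 N down at 1.52 m → arm 1.52 m, τ = 436 × 1.52 = 662.7 N·m counterclockwise.
Net moment of the loads = 1159 N·m counterclockwise.
The upward force F acts at the left end, arm 2.65 m, giving F × 2.65 clockwise.
Balancing moments: F × 2.65 = 1159, giving F = 1159 / 2.65 = 437 N.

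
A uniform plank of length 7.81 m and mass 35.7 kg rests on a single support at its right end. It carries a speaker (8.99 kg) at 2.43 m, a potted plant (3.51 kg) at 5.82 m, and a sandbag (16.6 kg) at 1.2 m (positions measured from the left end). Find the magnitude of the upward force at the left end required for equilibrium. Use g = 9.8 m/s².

F ≈ 382 N

About the right end:
Beam weight: 35.7 × 9.8 = 349.9 N down at 3.905 m → arm 3.905 m, τ = 349.9 × 3.905 = 1366 N·m counterclockwise.
Speaker: 8.99 × 9.8 = 88.1 N down at 2.43 m → arm 5.38 m, τ = 88.1 × 5.38 = 474 N·m counterclockwise.
Potted plant: 3.51 × 9.8 = 34.4 N down at 5.82 m → arm 1.99 m, τ = 34.4 × 1.99 = 68.46 N·m counterclockwise.
Sandbag: 16.6 × 9.8 = 162.7 N down at 1.2 m → arm 6.61 m, τ = 162.7 × 6.61 = 1075 N·m counterclockwise.
Net moment of the loads = 2983 N·m counterclockwise.
The upward force F acts at the left end, arm 7.81 m, giving F × 7.81 clockwise.
Balancing moments: F × 7.81 = 2983, giving F = 2983 / 7.81 = 382 N.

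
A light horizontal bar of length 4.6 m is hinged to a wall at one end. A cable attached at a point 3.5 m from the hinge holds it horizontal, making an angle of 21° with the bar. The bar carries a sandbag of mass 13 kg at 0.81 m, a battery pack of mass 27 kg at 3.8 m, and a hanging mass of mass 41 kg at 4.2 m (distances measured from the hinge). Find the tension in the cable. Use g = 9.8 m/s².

Take moments about the hinge.
Sandbag: 13 × 9.8 = 127.4 N down at 0.81 m → arm 0.81 m, τ = 127.4 × 0.81 = 103.2 N·m clockwise.
Battery pack: 27 × 9.8 = 264.6 N down at 3.8 m → arm 3.8 m, τ = 264.6 × 3.8 = 1005 N·m clockwise.
Hanging mass: 41 × 9.8 = 401.8 N down at 4.2 m → arm 4.2 m, τ = 401.8 × 4.2 = 1688 N·m clockwise.
Total clockwise load moment = 2796 N·m.
The cable tension T acts at 3.5 m; only its component perpendicular to the bar, T sinθ, produces torque. sin 21° = 0.3584.
Στ = 0 ⇒ T × 3.5 × 0.3584 = 2796 ⇒ T = 2796 / 1.254 = 2230 N.

T ≈ 2230 N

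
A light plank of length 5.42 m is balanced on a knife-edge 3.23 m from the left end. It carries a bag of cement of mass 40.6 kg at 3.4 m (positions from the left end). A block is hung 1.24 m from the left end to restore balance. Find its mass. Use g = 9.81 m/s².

About the knife-edge (at 3.23 m from the left end):
Bag of cement: 40.6 × 9.81 = 398.3 N down at 3.4 m → arm 0.17 m, τ = 398.3 × 0.17 = 67.71 N·m clockwise.
Net moment of known loads = 67.71 N·m clockwise.
An unknown mass m at 1.24 m has arm 1.99 m; its moment is m·g·1.99 counterclockwise.
Στ = 0 ⇒ m × 9.81 × 1.99 = 67.71 ⇒ m = 67.71 / (9.81 × 1.99) = 3.47 kg.

m ≈ 3.47 kg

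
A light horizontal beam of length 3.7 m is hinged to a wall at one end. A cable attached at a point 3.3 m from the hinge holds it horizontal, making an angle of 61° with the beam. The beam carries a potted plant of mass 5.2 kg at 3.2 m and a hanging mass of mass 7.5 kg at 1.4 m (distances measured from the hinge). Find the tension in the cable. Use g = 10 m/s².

Taking torques about the hinge:
Potted plant: 5.2 × 10 = 52 N down at 3.2 m → arm 3.2 m, τ = 52 × 3.2 = 166.4 N·m clockwise.
Hanging mass: 7.5 × 10 = 75 N down at 1.4 m → arm 1.4 m, τ = 75 × 1.4 = 105 N·m clockwise.
Total clockwise load moment = 271.4 N·m.
The cable tension T acts at 3.3 m; only its component perpendicular to the beam, T sinθ, produces torque. sin 61° = 0.8746.
Setting net torque to zero: T × 3.3 × 0.8746 = 271.4 → T = 271.4 / 2.886 = 94 N.

T ≈ 94 N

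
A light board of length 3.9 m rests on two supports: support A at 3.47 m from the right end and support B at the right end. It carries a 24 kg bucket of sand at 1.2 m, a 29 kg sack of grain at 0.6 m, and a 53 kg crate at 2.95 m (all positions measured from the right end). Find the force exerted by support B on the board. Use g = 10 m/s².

About support A:
Bucket of sand: 24 × 10 = 240 N down at 1.2 m → arm 2.27 m, τ = 240 × 2.27 = 544.8 N·m clockwise.
Sack of grain: 29 × 10 = 290 N down at 0.6 m → arm 2.87 m, τ = 290 × 2.87 = 832.3 N·m clockwise.
Crate: 53 × 10 = 530 N down at 2.95 m → arm 0.52 m, τ = 530 × 0.52 = 275.6 N·m clockwise.
Net load moment about support A = 1653 N·m clockwise.
Reaction R at support B is upward at 0 m, arm 3.47 m → moment R × 3.47 counterclockwise.
Στ = 0 ⇒ R × 3.47 = 1653 ⇒ R = 476 N.

R_B ≈ 476 N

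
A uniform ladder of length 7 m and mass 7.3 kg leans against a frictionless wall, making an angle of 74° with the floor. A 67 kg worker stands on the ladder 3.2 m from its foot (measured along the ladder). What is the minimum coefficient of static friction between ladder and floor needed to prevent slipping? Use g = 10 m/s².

μ_min ≈ 0.132

Take moments about the foot of the ladder.
Ladder weight 7.3×10 = 73 N acts at 3.5 m along the ladder; its horizontal arm is 3.5·cos74° = 0.9647 m → τ = 70.42 N·m clockwise.
Worker: 67×10 = 670 N at 3.2 m → arm 0.882 m → τ = 590.9 N·m clockwise.
Wall normal N acts horizontally at the top; its moment arm is the height L sinθ = 7·sin74° = 6.729 m, counterclockwise.
Balancing moments: N × 6.729 = 661.3, giving N = 98.28 N.
ΣFx = 0 ⇒ f = N_wall = 98.28 N. ΣFy = 0 ⇒ N_floor = 743 N.
μ_min = f / N_floor = 98.28 / 743 = 0.132.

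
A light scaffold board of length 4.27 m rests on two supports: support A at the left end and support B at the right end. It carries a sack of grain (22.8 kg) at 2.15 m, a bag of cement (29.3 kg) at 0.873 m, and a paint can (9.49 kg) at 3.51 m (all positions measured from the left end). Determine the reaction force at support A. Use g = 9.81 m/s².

R_A ≈ 356 N

Taking torques about support B:
Sack of grain: 22.8 × 9.81 = 223.7 N down at 2.15 m → arm 2.12 m, τ = 223.7 × 2.12 = 474.2 N·m counterclockwise.
Bag of cement: 29.3 × 9.81 = 287.4 N down at 0.873 m → arm 3.397 m, τ = 287.4 × 3.397 = 976.3 N·m counterclockwise.
Paint can: 9.49 × 9.81 = 93.1 N down at 3.51 m → arm 0.76 m, τ = 93.1 × 0.76 = 70.76 N·m counterclockwise.
Net load moment about support B = 1521 N·m counterclockwise.
Reaction R at support A is upward at 0 m, arm 4.27 m → moment R × 4.27 clockwise.
Balancing moments: R × 4.27 = 1521, giving R = 356 N.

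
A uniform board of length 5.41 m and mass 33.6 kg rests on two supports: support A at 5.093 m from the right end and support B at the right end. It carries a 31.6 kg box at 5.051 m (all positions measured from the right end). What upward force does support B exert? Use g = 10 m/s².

Choose support A as the axis so its reaction then has zero moment arm.
Beam weight: 33.6 × 10 = 336 N down at 2.705 m → arm 2.388 m, τ = 336 × 2.388 = 802.4 N·m clockwise.
Box: 31.6 × 10 = 316 N down at 5.051 m → arm 0.042 m, τ = 316 × 0.042 = 13.27 N·m clockwise.
Net load moment about support A = 815.7 N·m clockwise.
Reaction R at support B is upward at 0 m, arm 5.093 m → moment R × 5.093 counterclockwise.
For rotational equilibrium, R × 5.093 = 815.7, so R = 160 N.

R_B ≈ 160 N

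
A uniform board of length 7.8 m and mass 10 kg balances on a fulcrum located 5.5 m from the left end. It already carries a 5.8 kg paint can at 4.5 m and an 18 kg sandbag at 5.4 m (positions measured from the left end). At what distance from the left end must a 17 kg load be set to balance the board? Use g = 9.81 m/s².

x ≈ 6.89 m from the left end

Choose the fulcrum (at 5.5 m from the left end) as the axis so the support reaction has zero arm there.
Beam weight: 10 × 9.81 = 98.1 N down at 3.9 m → arm 1.6 m, τ = 98.1 × 1.6 = 157 N·m counterclockwise.
Paint can: 5.8 × 9.81 = 56.9 N down at 4.5 m → arm 1 m, τ = 56.9 × 1 = 56.9 N·m counterclockwise.
Sandbag: 18 × 9.81 = 176.6 N down at 5.4 m → arm 0.1 m, τ = 176.6 × 0.1 = 17.66 N·m counterclockwise.
Net moment of existing loads = 231.6 N·m counterclockwise.
The load weighs 17 × 9.81 = 166.8 N and must supply an equal clockwise moment, so its lever arm about the fulcrum is 231.6 / 166.8 = 1.39 m.
That puts it at 5.5 + 1.39 = 6.89 m from the left end.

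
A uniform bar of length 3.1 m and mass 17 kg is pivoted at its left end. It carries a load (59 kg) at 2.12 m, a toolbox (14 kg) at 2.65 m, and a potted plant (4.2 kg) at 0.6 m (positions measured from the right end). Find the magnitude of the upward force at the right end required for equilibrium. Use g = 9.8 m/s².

Choose the left end as the axis so the unknown pivot reaction has zero arm there.
Beam weight: 17 × 9.8 = 166.6 N down at 1.55 m → arm 1.55 m, τ = 166.6 × 1.55 = 258.2 N·m clockwise.
Load: 59 × 9.8 = 578.2 N down at 2.12 m → arm 0.98 m, τ = 578.2 × 0.98 = 566.6 N·m clockwise.
Toolbox: 14 × 9.8 = 137.2 N down at 2.65 m → arm 0.45 m, τ = 137.2 × 0.45 = 61.74 N·m clockwise.
Potted plant: 4.2 × 9.8 = 41.16 N down at 0.6 m → arm 2.5 m, τ = 41.16 × 2.5 = 102.9 N·m clockwise.
Net moment of the loads = 989.4 N·m clockwise.
The upward force F acts at the right end, arm 3.1 m, giving F × 3.1 counterclockwise.
Setting net torque to zero: F × 3.1 = 989.4 → F = 989.4 / 3.1 = 319 N.

F ≈ 319 N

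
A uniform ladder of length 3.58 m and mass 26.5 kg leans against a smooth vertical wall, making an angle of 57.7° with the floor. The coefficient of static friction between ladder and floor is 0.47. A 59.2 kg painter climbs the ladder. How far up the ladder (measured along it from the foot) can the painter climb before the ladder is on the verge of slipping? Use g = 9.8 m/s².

d ≈ 3.05 m

Sum moments about the foot of the ladder (the floor normal and friction both act there and drop out).
Ladder weight 26.5×9.8 = 259.7 N acts at 1.79 m along the ladder; its horizontal arm is 1.79·cos57.7° = 0.9565 m → τ = 248.4 N·m clockwise.
Painter weight 59.2×9.8 = 580.2 N at distance d → arm d·cos57.7° → τ = 580.2·d·0.5344 clockwise.
Wall normal N at the top has arm L sinθ = 3.026 m counterclockwise, so Στ = 0 gives N·3.026 = 248.4 + 310.1·d.
ΣFy = 0 ⇒ N_floor = 839.9 N, so the maximum friction is μ_s·N_floor = 0.47×839.9 = 394.8 N. ΣFx = 0 ⇒ N_wall = f, so at the slipping point N = 394.8 N.
Substituting: 394.8×3.026 = 248.4 + 310.1·d ⇒ d = (1195 − 248.4) / 310.1 = 3.05 m.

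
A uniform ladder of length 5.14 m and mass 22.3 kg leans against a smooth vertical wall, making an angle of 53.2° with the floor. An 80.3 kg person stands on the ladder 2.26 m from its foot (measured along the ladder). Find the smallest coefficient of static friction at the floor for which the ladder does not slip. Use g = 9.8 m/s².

μ_min ≈ 0.339

Take moments about the foot of the ladder.
Ladder weight 22.3×9.8 = 218.5 N acts at 2.57 m along the ladder; its horizontal arm is 2.57·cos53.2° = 1.539 m → τ = 336.3 N·m clockwise.
Person: 80.3×9.8 = 786.9 N at 2.26 m → arm 1.354 m → τ = 1065 N·m clockwise.
Wall normal N acts horizontally at the top; its moment arm is the height L sinθ = 5.14·sin53.2° = 4.116 m, counterclockwise.
Setting net torque to zero: N × 4.116 = 1401 → N = 340.4 N.
ΣFx = 0 ⇒ f = N_wall = 340.4 N. ΣFy = 0 ⇒ N_floor = 1005 N.
μ_min = f / N_floor = 340.4 / 1005 = 0.339.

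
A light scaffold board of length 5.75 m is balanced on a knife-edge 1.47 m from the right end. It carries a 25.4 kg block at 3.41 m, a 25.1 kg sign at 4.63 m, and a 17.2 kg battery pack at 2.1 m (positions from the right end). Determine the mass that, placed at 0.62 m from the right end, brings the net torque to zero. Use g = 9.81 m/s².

m ≈ 164 kg

Sum moments about the knife-edge (at 1.47 m from the right end) (the support reaction has zero arm there).
Block: 25.4 × 9.81 = 249.2 N down at 3.41 m → arm 1.94 m, τ = 249.2 × 1.94 = 483.4 N·m counterclockwise.
Sign: 25.1 × 9.81 = 246.2 N down at 4.63 m → arm 3.16 m, τ = 246.2 × 3.16 = 778 N·m counterclockwise.
Battery pack: 17.2 × 9.81 = 168.7 N down at 2.1 m → arm 0.63 m, τ = 168.7 × 0.63 = 106.3 N·m counterclockwise.
Net moment of known loads = 1368 N·m counterclockwise.
An unknown mass m at 0.62 m has arm 0.85 m; its moment is m·g·0.85 clockwise.
Στ = 0 ⇒ m × 9.81 × 0.85 = 1368 ⇒ m = 1368 / (9.81 × 0.85) = 164 kg.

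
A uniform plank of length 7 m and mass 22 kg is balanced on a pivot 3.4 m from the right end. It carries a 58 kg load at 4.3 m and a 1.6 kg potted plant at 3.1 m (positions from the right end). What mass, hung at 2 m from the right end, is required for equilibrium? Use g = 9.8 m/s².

Taking torques about the pivot (at 3.4 m from the right end):
Beam weight: 22 × 9.8 = 215.6 N down at 3.5 m → arm 0.1 m, τ = 215.6 × 0.1 = 21.56 N·m counterclockwise.
Load: 58 × 9.8 = 568.4 N down at 4.3 m → arm 0.9 m, τ = 568.4 × 0.9 = 511.6 N·m counterclockwise.
Potted plant: 1.6 × 9.8 = 15.68 N down at 3.1 m → arm 0.3 m, τ = 15.68 × 0.3 = 4.704 N·m clockwise.
Net moment of known loads = 528.5 N·m counterclockwise.
An unknown mass m at 2 m has arm 1.4 m; its moment is m·g·1.4 clockwise.
For rotational equilibrium, m × 9.8 × 1.4 = 528.5, so m = 528.5 / (9.8 × 1.4) = 38.5 kg.

m ≈ 38.5 kg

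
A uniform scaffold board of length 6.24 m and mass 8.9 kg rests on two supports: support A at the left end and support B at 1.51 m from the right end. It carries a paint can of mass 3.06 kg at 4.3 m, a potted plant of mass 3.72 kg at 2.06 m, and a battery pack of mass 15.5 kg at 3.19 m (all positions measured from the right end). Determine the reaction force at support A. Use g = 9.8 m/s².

R_A ≈ 106 N

Choose support B as the axis so its reaction then has zero moment arm.
Beam weight: 8.9 × 9.8 = 87.22 N down at 3.12 m → arm 1.61 m, τ = 87.22 × 1.61 = 140.4 N·m counterclockwise.
Paint can: 3.06 × 9.8 = 29.99 N down at 4.3 m → arm 2.79 m, τ = 29.99 × 2.79 = 83.67 N·m counterclockwise.
Potted plant: 3.72 × 9.8 = 36.46 N down at 2.06 m → arm 0.55 m, τ = 36.46 × 0.55 = 20.05 N·m counterclockwise.
Battery pack: 15.5 × 9.8 = 151.9 N down at 3.19 m → arm 1.68 m, τ = 151.9 × 1.68 = 255.2 N·m counterclockwise.
Net load moment about support B = 499.3 N·m counterclockwise.
Reaction R at support A is upward at 6.24 m, arm 4.73 m → moment R × 4.73 clockwise.
Balancing moments: R × 4.73 = 499.3, giving R = 106 N.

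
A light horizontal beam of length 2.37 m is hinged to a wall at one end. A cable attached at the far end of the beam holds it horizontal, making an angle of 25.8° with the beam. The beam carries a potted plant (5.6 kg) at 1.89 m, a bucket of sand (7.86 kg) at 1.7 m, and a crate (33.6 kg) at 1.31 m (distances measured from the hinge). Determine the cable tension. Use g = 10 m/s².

T ≈ 659 N

About the hinge:
Potted plant: 5.6 × 10 = 56 N down at 1.89 m → arm 1.89 m, τ = 56 × 1.89 = 105.8 N·m clockwise.
Bucket of sand: 7.86 × 10 = 78.6 N down at 1.7 m → arm 1.7 m, τ = 78.6 × 1.7 = 133.6 N·m clockwise.
Crate: 33.6 × 10 = 336 N down at 1.31 m → arm 1.31 m, τ = 336 × 1.31 = 440.2 N·m clockwise.
Total clockwise load moment = 679.6 N·m.
The cable tension T acts at 2.37 m; only its component perpendicular to the beam, T sinθ, produces torque. sin 25.8° = 0.4352.
For rotational equilibrium, T × 2.37 × 0.4352 = 679.6, so T = 679.6 / 1.031 = 659 N.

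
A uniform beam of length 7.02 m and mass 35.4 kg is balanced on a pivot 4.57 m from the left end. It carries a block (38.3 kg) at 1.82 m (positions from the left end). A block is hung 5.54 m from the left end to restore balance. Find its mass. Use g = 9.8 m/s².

m ≈ 147 kg

Sum moments about the pivot (at 4.57 m from the left end) (the support reaction has zero arm there).
Beam weight: 35.4 × 9.8 = 346.9 N down at 3.51 m → arm 1.06 m, τ = 346.9 × 1.06 = 367.7 N·m counterclockwise.
Block: 38.3 × 9.8 = 375.3 N down at 1.82 m → arm 2.75 m, τ = 375.3 × 2.75 = 1032 N·m counterclockwise.
Net moment of known loads = 1400 N·m counterclockwise.
An unknown mass m at 5.54 m has arm 0.97 m; its moment is m·g·0.97 clockwise.
Setting net torque to zero: m × 9.8 × 0.97 = 1400 → m = 1400 / (9.8 × 0.97) = 147 kg.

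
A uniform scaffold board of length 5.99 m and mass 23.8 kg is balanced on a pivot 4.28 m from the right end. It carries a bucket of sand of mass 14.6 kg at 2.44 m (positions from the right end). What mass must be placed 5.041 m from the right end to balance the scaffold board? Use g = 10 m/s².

About the pivot (at 4.28 m from the right end):
Beam weight: 23.8 × 10 = 238 N down at 2.995 m → arm 1.285 m, τ = 238 × 1.285 = 305.8 N·m clockwise.
Bucket of sand: 14.6 × 10 = 146 N down at 2.44 m → arm 1.84 m, τ = 146 × 1.84 = 268.6 N·m clockwise.
Net moment of known loads = 574.4 N·m clockwise.
An unknown mass m at 5.041 m has arm 0.761 m; its moment is m·g·0.761 counterclockwise.
Balancing moments: m × 10 × 0.761 = 574.4, giving m = 574.4 / (10 × 0.761) = 75.5 kg.

m ≈ 75.5 kg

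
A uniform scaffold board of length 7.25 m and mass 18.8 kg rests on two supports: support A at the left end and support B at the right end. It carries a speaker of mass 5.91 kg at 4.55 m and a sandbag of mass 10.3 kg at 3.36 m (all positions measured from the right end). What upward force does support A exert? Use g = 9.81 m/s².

About support B:
Beam weight: 18.8 × 9.81 = 184.4 N down at 3.625 m → arm 3.625 m, τ = 184.4 × 3.625 = 668.5 N·m counterclockwise.
Speaker: 5.91 × 9.81 = 57.98 N down at 4.55 m → arm 4.55 m, τ = 57.98 × 4.55 = 263.8 N·m counterclockwise.
Sandbag: 10.3 × 9.81 = 101 N down at 3.36 m → arm 3.36 m, τ = 101 × 3.36 = 339.4 N·m counterclockwise.
Net load moment about support B = 1272 N·m counterclockwise.
Reaction R at support A is upward at 7.25 m, arm 7.25 m → moment R × 7.25 clockwise.
Setting net torque to zero: R × 7.25 = 1272 → R = 175 N.

R_A ≈ 175 N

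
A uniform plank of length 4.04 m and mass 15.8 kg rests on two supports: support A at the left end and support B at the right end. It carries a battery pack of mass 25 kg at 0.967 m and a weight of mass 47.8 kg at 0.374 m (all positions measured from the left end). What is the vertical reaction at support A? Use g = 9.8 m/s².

R_A ≈ 689 N

About support B:
Beam weight: 15.8 × 9.8 = 154.8 N down at 2.02 m → arm 2.02 m, τ = 154.8 × 2.02 = 312.7 N·m counterclockwise.
Battery pack: 25 × 9.8 = 245 N down at 0.967 m → arm 3.073 m, τ = 245 × 3.073 = 752.9 N·m counterclockwise.
Weight: 47.8 × 9.8 = 468.4 N down at 0.374 m → arm 3.666 m, τ = 468.4 × 3.666 = 1717 N·m counterclockwise.
Net load moment about support B = 2783 N·m counterclockwise.
Reaction R at support A is upward at 0 m, arm 4.04 m → moment R × 4.04 clockwise.
Balancing moments: R × 4.04 = 2783, giving R = 689 N.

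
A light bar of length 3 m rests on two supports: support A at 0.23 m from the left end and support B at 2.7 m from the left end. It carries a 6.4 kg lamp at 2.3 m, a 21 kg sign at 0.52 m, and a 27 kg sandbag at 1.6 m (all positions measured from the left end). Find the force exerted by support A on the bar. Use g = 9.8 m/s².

Taking torques about support B:
Lamp: 6.4 × 9.8 = 62.72 N down at 2.3 m → arm 0.4 m, τ = 62.72 × 0.4 = 25.09 N·m counterclockwise.
Sign: 21 × 9.8 = 205.8 N down at 0.52 m → arm 2.18 m, τ = 205.8 × 2.18 = 448.6 N·m counterclockwise.
Sandbag: 27 × 9.8 = 264.6 N down at 1.6 m → arm 1.1 m, τ = 264.6 × 1.1 = 291.1 N·m counterclockwise.
Net load moment about support B = 764.8 N·m counterclockwise.
Reaction R at support A is upward at 0.23 m, arm 2.47 m → moment R × 2.47 clockwise.
Setting net torque to zero: R × 2.47 = 764.8 → R = 310 N.

R_A ≈ 310 N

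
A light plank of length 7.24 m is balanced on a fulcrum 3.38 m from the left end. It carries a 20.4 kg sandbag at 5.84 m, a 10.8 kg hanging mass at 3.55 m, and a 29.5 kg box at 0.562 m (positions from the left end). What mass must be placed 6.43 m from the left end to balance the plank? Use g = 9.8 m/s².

Choose the fulcrum (at 3.38 m from the left end) as the axis so the support reaction has zero arm there.
Sandbag: 20.4 × 9.8 = 199.9 N down at 5.84 m → arm 2.46 m, τ = 199.9 × 2.46 = 491.8 N·m clockwise.
Hanging mass: 10.8 × 9.8 = 105.8 N down at 3.55 m → arm 0.17 m, τ = 105.8 × 0.17 = 17.99 N·m clockwise.
Box: 29.5 × 9.8 = 289.1 N down at 0.562 m → arm 2.818 m, τ = 289.1 × 2.818 = 814.7 N·m counterclockwise.
Net moment of known loads = 304.9 N·m counterclockwise.
An unknown mass m at 6.43 m has arm 3.05 m; its moment is m·g·3.05 clockwise.
Setting net torque to zero: m × 9.8 × 3.05 = 304.9 → m = 304.9 / (9.8 × 3.05) = 10.2 kg.

m ≈ 10.2 kg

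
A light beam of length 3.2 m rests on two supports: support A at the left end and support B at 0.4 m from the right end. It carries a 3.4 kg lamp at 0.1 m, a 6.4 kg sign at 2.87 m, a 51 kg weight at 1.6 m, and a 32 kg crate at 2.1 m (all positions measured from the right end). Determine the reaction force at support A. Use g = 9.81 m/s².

R_A ≈ 457 N

Take moments about support B.
Lamp: 3.4 × 9.81 = 33.35 N down at 0.1 m → arm 0.3 m, τ = 33.35 × 0.3 = 10.01 N·m clockwise.
Sign: 6.4 × 9.81 = 62.78 N down at 2.87 m → arm 2.47 m, τ = 62.78 × 2.47 = 155.1 N·m counterclockwise.
Weight: 51 × 9.81 = 500.3 N down at 1.6 m → arm 1.2 m, τ = 500.3 × 1.2 = 600.4 N·m counterclockwise.
Crate: 32 × 9.81 = 313.9 N down at 2.1 m → arm 1.7 m, τ = 313.9 × 1.7 = 533.6 N·m counterclockwise.
Net load moment about support B = 1279 N·m counterclockwise.
Reaction R at support A is upward at 3.2 m, arm 2.8 m → moment R × 2.8 clockwise.
Setting net torque to zero: R × 2.8 = 1279 → R = 457 N.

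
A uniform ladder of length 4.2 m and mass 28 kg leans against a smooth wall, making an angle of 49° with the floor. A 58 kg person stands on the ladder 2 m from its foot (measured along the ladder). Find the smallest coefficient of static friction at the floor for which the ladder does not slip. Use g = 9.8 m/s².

Sum moments about the foot of the ladder (the floor normal and friction both act there and drop out).
Ladder weight 28×9.8 = 274.4 N acts at 2.1 m along the ladder; its horizontal arm is 2.1·cos49° = 1.378 m → τ = 378.1 N·m clockwise.
Person: 58×9.8 = 568.4 N at 2 m → arm 1.312 m → τ = 745.7 N·m clockwise.
Wall normal N acts horizontally at the top; its moment arm is the height L sinθ = 4.2·sin49° = 3.17 m, counterclockwise.
For rotational equilibrium, N × 3.17 = 1124, so N = 354.6 N.
ΣFx = 0 ⇒ f = N_wall = 354.6 N. ΣFy = 0 ⇒ N_floor = 842.8 N.
μ_min = f / N_floor = 354.6 / 842.8 = 0.421.

μ_min ≈ 0.421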